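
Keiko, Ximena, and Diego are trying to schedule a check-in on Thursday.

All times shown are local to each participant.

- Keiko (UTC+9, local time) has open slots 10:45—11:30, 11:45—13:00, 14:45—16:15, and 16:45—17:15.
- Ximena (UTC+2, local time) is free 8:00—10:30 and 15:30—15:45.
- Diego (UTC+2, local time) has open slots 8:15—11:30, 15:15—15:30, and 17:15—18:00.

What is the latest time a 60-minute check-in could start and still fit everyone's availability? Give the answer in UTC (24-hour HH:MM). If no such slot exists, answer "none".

06:15

Keiko → UTC: 01:45–02:30, 02:45–04:00, 05:45–07:15, 07:45–08:15.
Ximena → UTC: 06:00–08:30, 13:30–13:45.
Diego → UTC: 06:15–09:30, 13:15–13:30, 15:15–16:00.
Keiko ∩ Ximena: 06:00–07:15, 07:45–08:15.
Keiko ∩ Ximena ∩ Diego: 06:15–07:15, 07:45–08:15.
Windows ≥ 60 min: 06:15–07:15.
Latest start in the last window 06:15–07:15 is 07:15 − 60 min = 06:15.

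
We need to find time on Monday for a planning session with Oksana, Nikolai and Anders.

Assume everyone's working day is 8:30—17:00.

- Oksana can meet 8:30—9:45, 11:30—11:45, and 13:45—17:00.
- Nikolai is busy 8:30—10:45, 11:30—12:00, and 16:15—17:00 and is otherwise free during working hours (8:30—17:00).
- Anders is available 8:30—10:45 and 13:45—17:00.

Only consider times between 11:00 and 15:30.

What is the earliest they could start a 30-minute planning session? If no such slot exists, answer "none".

13:45

Nikolai free within 08:30–17:00: 10:45–11:30, 12:00–16:15.
Oksana ∩ Nikolai: 13:45–16:15.
Oksana ∩ Nikolai ∩ Anders: 13:45–16:15.
Restricted to 11:00–15:30: 13:45–15:30.
Windows ≥ 30 min: 13:45–15:30.
Earliest such window starts at 13:45.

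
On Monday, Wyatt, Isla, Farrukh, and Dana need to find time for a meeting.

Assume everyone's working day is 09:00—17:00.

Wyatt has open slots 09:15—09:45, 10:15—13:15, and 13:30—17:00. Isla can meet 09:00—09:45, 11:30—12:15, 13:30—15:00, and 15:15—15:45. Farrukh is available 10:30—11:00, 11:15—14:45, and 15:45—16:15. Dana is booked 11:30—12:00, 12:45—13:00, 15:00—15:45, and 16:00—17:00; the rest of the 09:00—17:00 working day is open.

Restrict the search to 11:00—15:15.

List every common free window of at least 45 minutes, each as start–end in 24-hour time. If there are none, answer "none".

Dana free within 09:00–17:00: 09:00–11:30, 12:00–12:45, 13:00–15:00, 15:45–16:00.
Wyatt ∩ Isla: 09:15–09:45, 11:30–12:15, 13:30–15:00, 15:15–15:45.
Wyatt ∩ Isla ∩ Farrukh: 11:30–12:15, 13:30–14:45.
Wyatt ∩ Isla ∩ Farrukh ∩ Dana: 12:00–12:15, 13:30–14:45.
Restricted to 11:00–15:15: 12:00–12:15, 13:30–14:45.
Windows ≥ 45 min: 13:30–14:45.

13:30–14:45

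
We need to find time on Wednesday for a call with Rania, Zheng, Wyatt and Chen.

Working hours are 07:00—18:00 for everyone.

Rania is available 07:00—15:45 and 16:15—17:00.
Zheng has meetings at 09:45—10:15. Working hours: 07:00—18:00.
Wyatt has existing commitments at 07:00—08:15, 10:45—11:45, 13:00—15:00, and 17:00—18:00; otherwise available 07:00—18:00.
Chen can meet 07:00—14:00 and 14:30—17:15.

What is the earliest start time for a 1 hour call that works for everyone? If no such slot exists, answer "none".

08:15

Zheng free within 07:00–18:00: 07:00–09:45, 10:15–18:00.
Wyatt free within 07:00–18:00: 08:15–10:45, 11:45–13:00, 15:00–17:00.
Rania ∩ Zheng: 07:00–09:45, 10:15–15:45, 16:15–17:00.
Rania ∩ Zheng ∩ Wyatt: 08:15–09:45, 10:15–10:45, 11:45–13:00, 15:00–15:45, 16:15–17:00.
Rania ∩ Zheng ∩ Wyatt ∩ Chen: 08:15–09:45, 10:15–10:45, 11:45–13:00, 15:00–15:45, 16:15–17:00.
Windows ≥ 60 min: 08:15–09:45, 11:45–13:00.
Earliest such window starts at 08:15.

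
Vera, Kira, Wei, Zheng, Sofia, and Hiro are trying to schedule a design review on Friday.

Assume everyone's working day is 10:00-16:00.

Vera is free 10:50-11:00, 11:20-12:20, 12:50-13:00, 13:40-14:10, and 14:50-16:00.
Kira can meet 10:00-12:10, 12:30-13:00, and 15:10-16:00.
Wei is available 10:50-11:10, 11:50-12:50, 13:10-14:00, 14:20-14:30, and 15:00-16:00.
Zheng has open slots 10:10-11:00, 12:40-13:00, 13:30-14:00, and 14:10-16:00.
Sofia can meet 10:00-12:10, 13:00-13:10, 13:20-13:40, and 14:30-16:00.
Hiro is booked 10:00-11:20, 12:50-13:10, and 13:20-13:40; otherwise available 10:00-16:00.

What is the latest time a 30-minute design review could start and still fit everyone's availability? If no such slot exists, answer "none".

15:30

Hiro free within 10:00–16:00: 11:20–12:50, 13:10–13:20, 13:40–16:00.
Vera ∩ Kira: 10:50–11:00, 11:20–12:10, 12:50–13:00, 15:10–16:00.
Vera ∩ Kira ∩ Wei: 10:50–11:00, 11:50–12:10, 15:10–16:00.
Vera ∩ Kira ∩ Wei ∩ Zheng: 10:50–11:00, 15:10–16:00.
Vera ∩ Kira ∩ Wei ∩ Zheng ∩ Sofia: 10:50–11:00, 15:10–16:00.
Vera ∩ Kira ∩ Wei ∩ Zheng ∩ Sofia ∩ Hiro: 15:10–16:00.
Windows ≥ 30 min: 15:10–16:00.
Latest start in the last window 15:10–16:00 is 16:00 − 30 min = 15:30.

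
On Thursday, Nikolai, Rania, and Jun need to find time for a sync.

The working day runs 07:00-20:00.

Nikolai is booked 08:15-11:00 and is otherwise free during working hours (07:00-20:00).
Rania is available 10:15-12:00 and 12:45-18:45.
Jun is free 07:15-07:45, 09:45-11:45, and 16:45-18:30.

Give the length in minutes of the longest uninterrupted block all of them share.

Nikolai free within 07:00–20:00: 07:00–08:15, 11:00–20:00.
Nikolai ∩ Rania: 11:00–12:00, 12:45–18:45.
Nikolai ∩ Rania ∩ Jun: 11:00–11:45, 16:45–18:30.
Common window lengths: 45, 105 min; longest is 105.

105 minutes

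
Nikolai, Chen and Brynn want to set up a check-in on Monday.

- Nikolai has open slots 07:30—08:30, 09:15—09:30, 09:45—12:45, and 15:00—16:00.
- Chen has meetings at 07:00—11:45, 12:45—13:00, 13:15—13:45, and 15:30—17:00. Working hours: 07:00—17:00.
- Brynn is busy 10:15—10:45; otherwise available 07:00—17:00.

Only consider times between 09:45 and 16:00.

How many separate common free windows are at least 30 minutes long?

2

Chen free within 07:00–17:00: 11:45–12:45, 13:00–13:15, 13:45–15:30.
Brynn free within 07:00–17:00: 07:00–10:15, 10:45–17:00.
Nikolai ∩ Chen: 11:45–12:45, 15:00–15:30.
Nikolai ∩ Chen ∩ Brynn: 11:45–12:45, 15:00–15:30.
Restricted to 09:45–16:00: 11:45–12:45, 15:00–15:30.
Windows ≥ 30 min: 11:45–12:45, 15:00–15:30.
That's 2 windows.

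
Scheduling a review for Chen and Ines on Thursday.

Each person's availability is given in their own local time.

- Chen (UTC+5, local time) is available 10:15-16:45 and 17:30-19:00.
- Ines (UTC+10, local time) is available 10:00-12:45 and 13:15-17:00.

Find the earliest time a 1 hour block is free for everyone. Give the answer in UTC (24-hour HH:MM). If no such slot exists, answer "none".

Chen → UTC: 05:15–11:45, 12:30–14:00.
Ines → UTC: 00:00–02:45, 03:15–07:00.
Chen ∩ Ines: 05:15–07:00.
Windows ≥ 60 min: 05:15–07:00.
Earliest such window starts at 05:15.

05:15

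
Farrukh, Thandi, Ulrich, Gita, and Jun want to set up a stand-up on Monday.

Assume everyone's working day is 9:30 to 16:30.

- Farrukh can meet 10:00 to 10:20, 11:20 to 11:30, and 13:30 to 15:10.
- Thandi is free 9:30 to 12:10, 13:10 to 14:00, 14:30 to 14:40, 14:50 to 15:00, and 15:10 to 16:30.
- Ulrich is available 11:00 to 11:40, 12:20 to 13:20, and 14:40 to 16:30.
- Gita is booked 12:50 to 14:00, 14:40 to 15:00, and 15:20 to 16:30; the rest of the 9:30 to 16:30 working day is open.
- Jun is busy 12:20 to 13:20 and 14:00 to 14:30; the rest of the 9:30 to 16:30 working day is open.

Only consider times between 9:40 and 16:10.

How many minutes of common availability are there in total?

Gita free within 09:30–16:30: 09:30–12:50, 14:00–14:40, 15:00–15:20.
Jun free within 09:30–16:30: 09:30–12:20, 13:20–14:00, 14:30–16:30.
Farrukh ∩ Thandi: 10:00–10:20, 11:20–11:30, 13:30–14:00, 14:30–14:40, 14:50–15:00.
Farrukh ∩ Thandi ∩ Ulrich: 11:20–11:30, 14:50–15:00.
Farrukh ∩ Thandi ∩ Ulrich ∩ Gita: 11:20–11:30.
Farrukh ∩ Thandi ∩ Ulrich ∩ Gita ∩ Jun: 11:20–11:30.
Restricted to 09:40–16:10: 11:20–11:30.
Total common minutes: 10.

10 minutes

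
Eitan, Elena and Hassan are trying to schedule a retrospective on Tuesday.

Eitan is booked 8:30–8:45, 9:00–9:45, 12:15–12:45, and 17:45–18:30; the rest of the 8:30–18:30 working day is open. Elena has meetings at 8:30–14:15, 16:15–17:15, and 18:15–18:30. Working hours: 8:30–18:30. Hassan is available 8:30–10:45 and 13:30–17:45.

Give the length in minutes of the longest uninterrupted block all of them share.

Eitan free within 08:30–18:30: 08:45–09:00, 09:45–12:15, 12:45–17:45.
Elena free within 08:30–18:30: 14:15–16:15, 17:15–18:15.
Eitan ∩ Elena: 14:15–16:15, 17:15–17:45.
Eitan ∩ Elena ∩ Hassan: 14:15–16:15, 17:15–17:45.
Common window lengths: 120, 30 min; longest is 120.

120 minutes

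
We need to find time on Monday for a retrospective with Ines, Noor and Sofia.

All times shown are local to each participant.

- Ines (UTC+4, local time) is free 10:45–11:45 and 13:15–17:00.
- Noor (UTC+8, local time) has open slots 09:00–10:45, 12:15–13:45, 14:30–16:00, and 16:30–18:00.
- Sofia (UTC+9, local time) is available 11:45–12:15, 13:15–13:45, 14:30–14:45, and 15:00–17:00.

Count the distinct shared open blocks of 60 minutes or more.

Ines → UTC: 06:45–07:45, 09:15–13:00.
Noor → UTC: 01:00–02:45, 04:15–05:45, 06:30–08:00, 08:30–10:00.
Sofia → UTC: 02:45–03:15, 04:15–04:45, 05:30–05:45, 06:00–08:00.
Ines ∩ Noor: 06:45–07:45, 09:15–10:00.
Ines ∩ Noor ∩ Sofia: 06:45–07:45.
Windows ≥ 60 min: 06:45–07:45.
That's 1 window.

1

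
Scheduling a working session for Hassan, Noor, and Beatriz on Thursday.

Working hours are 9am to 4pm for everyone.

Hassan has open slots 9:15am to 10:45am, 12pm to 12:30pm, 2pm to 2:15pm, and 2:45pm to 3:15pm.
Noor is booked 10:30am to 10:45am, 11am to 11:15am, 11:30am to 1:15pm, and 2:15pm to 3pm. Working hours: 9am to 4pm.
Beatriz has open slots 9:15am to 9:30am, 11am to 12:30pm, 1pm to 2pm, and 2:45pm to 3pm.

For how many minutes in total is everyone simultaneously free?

15 minutes

Noor free within 09:00–16:00: 09:00–10:30, 10:45–11:00, 11:15–11:30, 13:15–14:15, 15:00–16:00.
Hassan ∩ Noor: 09:15–10:30, 14:00–14:15, 15:00–15:15.
Hassan ∩ Noor ∩ Beatriz: 09:15–09:30.
Total common minutes: 15.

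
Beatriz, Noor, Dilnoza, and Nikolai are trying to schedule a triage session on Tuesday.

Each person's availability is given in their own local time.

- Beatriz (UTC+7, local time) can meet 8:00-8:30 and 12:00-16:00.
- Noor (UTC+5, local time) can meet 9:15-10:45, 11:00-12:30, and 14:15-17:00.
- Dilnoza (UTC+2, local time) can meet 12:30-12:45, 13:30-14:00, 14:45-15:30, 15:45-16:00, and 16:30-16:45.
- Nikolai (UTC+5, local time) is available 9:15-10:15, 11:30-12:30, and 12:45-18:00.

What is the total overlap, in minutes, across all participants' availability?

Beatriz → UTC: 01:00–01:30, 05:00–09:00.
Noor → UTC: 04:15–05:45, 06:00–07:30, 09:15–12:00.
Dilnoza → UTC: 10:30–10:45, 11:30–12:00, 12:45–13:30, 13:45–14:00, 14:30–14:45.
Nikolai → UTC: 04:15–05:15, 06:30–07:30, 07:45–13:00.
Beatriz ∩ Noor: 05:00–05:45, 06:00–07:30.
Beatriz ∩ Noor ∩ Dilnoza: (none).
Beatriz ∩ Noor ∩ Dilnoza ∩ Nikolai: (none).
Total common minutes: 0.

0 minutes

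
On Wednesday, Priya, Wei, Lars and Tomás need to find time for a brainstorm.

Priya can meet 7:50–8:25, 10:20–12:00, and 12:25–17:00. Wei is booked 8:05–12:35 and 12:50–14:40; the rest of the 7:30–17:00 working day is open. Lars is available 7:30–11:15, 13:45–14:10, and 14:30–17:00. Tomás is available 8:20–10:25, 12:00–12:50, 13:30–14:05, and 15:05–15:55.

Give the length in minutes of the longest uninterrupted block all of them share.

Wei free within 07:30–17:00: 07:30–08:05, 12:35–12:50, 14:40–17:00.
Priya ∩ Wei: 07:50–08:05, 12:35–12:50, 14:40–17:00.
Priya ∩ Wei ∩ Lars: 07:50–08:05, 14:40–17:00.
Priya ∩ Wei ∩ Lars ∩ Tomás: 15:05–15:55.
Single common window of 50 minutes.

50 minutes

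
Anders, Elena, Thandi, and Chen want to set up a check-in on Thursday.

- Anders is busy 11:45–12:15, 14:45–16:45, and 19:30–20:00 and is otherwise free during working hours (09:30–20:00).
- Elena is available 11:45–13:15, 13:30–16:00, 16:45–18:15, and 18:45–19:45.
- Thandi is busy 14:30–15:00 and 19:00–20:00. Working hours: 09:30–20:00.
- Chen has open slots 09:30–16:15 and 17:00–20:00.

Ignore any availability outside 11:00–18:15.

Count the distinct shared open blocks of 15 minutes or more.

Anders free within 09:30–20:00: 09:30–11:45, 12:15–14:45, 16:45–19:30.
Thandi free within 09:30–20:00: 09:30–14:30, 15:00–19:00.
Anders ∩ Elena: 12:15–13:15, 13:30–14:45, 16:45–18:15, 18:45–19:30.
Anders ∩ Elena ∩ Thandi: 12:15–13:15, 13:30–14:30, 16:45–18:15, 18:45–19:00.
Anders ∩ Elena ∩ Thandi ∩ Chen: 12:15–13:15, 13:30–14:30, 17:00–18:15, 18:45–19:00.
Restricted to 11:00–18:15: 12:15–13:15, 13:30–14:30, 17:00–18:15.
Windows ≥ 15 min: 12:15–13:15, 13:30–14:30, 17:00–18:15.
That's 3 windows.

3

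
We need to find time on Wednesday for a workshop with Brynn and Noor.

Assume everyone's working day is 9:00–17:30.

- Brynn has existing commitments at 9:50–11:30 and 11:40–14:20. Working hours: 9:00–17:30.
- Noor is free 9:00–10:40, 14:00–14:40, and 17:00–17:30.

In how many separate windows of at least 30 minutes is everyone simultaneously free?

Brynn free within 09:00–17:30: 09:00–09:50, 11:30–11:40, 14:20–17:30.
Brynn ∩ Noor: 09:00–09:50, 14:20–14:40, 17:00–17:30.
Windows ≥ 30 min: 09:00–09:50, 17:00–17:30.
That's 2 windows.

2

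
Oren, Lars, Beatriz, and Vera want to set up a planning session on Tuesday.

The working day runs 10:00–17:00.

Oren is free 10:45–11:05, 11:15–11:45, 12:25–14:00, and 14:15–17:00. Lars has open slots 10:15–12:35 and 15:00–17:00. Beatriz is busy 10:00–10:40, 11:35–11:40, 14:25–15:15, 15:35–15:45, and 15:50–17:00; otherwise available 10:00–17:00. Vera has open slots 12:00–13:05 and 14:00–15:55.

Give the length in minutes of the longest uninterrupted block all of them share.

Beatriz free within 10:00–17:00: 10:40–11:35, 11:40–14:25, 15:15–15:35, 15:45–15:50.
Oren ∩ Lars: 10:45–11:05, 11:15–11:45, 12:25–12:35, 15:00–17:00.
Oren ∩ Lars ∩ Beatriz: 10:45–11:05, 11:15–11:35, 11:40–11:45, 12:25–12:35, 15:15–15:35, 15:45–15:50.
Oren ∩ Lars ∩ Beatriz ∩ Vera: 12:25–12:35, 15:15–15:35, 15:45–15:50.
Common window lengths: 10, 20, 5 min; longest is 20.

20 minutes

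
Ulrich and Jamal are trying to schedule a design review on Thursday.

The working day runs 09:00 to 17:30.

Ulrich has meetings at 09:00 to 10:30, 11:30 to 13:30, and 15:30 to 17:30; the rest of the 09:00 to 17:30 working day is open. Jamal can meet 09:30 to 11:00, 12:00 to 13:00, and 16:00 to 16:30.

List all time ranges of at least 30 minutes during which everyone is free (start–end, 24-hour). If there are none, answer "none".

10:30–11:00

Ulrich free within 09:00–17:30: 10:30–11:30, 13:30–15:30.
Ulrich ∩ Jamal: 10:30–11:00.
Windows ≥ 30 min: 10:30–11:00.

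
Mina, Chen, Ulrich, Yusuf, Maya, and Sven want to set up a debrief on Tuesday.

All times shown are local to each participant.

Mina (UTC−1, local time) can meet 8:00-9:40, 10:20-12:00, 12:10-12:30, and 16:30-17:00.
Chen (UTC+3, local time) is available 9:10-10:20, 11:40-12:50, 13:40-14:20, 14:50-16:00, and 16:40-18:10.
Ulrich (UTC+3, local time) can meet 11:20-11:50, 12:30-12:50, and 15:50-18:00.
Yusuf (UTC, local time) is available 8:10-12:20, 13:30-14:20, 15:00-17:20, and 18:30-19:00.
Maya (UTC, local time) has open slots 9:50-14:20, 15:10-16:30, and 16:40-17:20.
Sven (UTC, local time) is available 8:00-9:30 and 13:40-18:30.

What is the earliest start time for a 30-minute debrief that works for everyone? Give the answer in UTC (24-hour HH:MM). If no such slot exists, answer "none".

none

Mina → UTC: 09:00–10:40, 11:20–13:00, 13:10–13:30, 17:30–18:00.
Chen → UTC: 06:10–07:20, 08:40–09:50, 10:40–11:20, 11:50–13:00, 13:40–15:10.
Ulrich → UTC: 08:20–08:50, 09:30–09:50, 12:50–15:00.
Yusuf → UTC: 08:10–12:20, 13:30–14:20, 15:00–17:20, 18:30–19:00.
Maya → UTC: 09:50–14:20, 15:10–16:30, 16:40–17:20.
Sven → UTC: 08:00–09:30, 13:40–18:30.
Mina ∩ Chen: 09:00–09:50, 11:50–13:00.
Mina ∩ Chen ∩ Ulrich: 09:30–09:50, 12:50–13:00.
Mina ∩ Chen ∩ Ulrich ∩ Yusuf: 09:30–09:50.
Mina ∩ Chen ∩ Ulrich ∩ Yusuf ∩ Maya: (none).
Mina ∩ Chen ∩ Ulrich ∩ Yusuf ∩ Maya ∩ Sven: (none).
Windows ≥ 30 min: (none).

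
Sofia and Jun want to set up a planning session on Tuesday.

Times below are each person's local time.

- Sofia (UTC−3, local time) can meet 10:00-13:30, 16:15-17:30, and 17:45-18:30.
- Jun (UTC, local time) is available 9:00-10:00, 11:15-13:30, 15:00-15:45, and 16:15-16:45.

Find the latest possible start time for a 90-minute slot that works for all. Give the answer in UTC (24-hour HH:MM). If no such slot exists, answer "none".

none

Sofia → UTC: 13:00–16:30, 19:15–20:30, 20:45–21:30.
Jun → UTC: 09:00–10:00, 11:15–13:30, 15:00–15:45, 16:15–16:45.
Sofia ∩ Jun: 13:00–13:30, 15:00–15:45, 16:15–16:30.
Windows ≥ 90 min: (none).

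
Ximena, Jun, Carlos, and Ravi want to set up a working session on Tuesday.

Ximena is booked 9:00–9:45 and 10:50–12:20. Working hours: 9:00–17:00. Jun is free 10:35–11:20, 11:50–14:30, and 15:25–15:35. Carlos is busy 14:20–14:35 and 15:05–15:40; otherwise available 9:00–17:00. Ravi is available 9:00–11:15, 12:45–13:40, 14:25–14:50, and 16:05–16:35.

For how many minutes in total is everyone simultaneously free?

70 minutes

Ximena free within 09:00–17:00: 09:45–10:50, 12:20–17:00.
Carlos free within 09:00–17:00: 09:00–14:20, 14:35–15:05, 15:40–17:00.
Ximena ∩ Jun: 10:35–10:50, 12:20–14:30, 15:25–15:35.
Ximena ∩ Jun ∩ Carlos: 10:35–10:50, 12:20–14:20.
Ximena ∩ Jun ∩ Carlos ∩ Ravi: 10:35–10:50, 12:45–13:40.
Total common minutes: 15 + 55 = 70.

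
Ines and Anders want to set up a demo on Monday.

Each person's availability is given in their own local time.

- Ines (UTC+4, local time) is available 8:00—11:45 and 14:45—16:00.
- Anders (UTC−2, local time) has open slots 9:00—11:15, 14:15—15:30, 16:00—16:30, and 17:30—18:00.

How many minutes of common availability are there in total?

Ines → UTC: 04:00–07:45, 10:45–12:00.
Anders → UTC: 11:00–13:15, 16:15–17:30, 18:00–18:30, 19:30–20:00.
Ines ∩ Anders: 11:00–12:00.
Total common minutes: 60.

60 minutes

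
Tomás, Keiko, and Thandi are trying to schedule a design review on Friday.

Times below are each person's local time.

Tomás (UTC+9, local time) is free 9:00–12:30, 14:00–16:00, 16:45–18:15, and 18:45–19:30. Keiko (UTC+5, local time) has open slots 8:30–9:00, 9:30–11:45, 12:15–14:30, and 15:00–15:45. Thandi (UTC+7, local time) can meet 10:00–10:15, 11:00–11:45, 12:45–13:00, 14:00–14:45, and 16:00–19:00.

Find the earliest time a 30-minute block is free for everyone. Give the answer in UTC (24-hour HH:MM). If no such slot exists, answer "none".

10:00

Tomás → UTC: 00:00–03:30, 05:00–07:00, 07:45–09:15, 09:45–10:30.
Keiko → UTC: 03:30–04:00, 04:30–06:45, 07:15–09:30, 10:00–10:45.
Thandi → UTC: 03:00–03:15, 04:00–04:45, 05:45–06:00, 07:00–07:45, 09:00–12:00.
Tomás ∩ Keiko: 05:00–06:45, 07:45–09:15, 10:00–10:30.
Tomás ∩ Keiko ∩ Thandi: 05:45–06:00, 09:00–09:15, 10:00–10:30.
Windows ≥ 30 min: 10:00–10:30.
Earliest such window starts at 10:00.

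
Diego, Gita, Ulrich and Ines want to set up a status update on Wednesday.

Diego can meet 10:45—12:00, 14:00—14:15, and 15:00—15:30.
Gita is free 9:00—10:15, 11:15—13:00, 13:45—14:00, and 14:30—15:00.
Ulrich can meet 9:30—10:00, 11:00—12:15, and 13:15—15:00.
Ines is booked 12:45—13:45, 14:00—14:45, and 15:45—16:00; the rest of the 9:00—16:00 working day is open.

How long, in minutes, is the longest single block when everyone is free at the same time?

Ines free within 09:00–16:00: 09:00–12:45, 13:45–14:00, 14:45–15:45.
Diego ∩ Gita: 11:15–12:00.
Diego ∩ Gita ∩ Ulrich: 11:15–12:00.
Diego ∩ Gita ∩ Ulrich ∩ Ines: 11:15–12:00.
Single common window of 45 minutes.

45 minutes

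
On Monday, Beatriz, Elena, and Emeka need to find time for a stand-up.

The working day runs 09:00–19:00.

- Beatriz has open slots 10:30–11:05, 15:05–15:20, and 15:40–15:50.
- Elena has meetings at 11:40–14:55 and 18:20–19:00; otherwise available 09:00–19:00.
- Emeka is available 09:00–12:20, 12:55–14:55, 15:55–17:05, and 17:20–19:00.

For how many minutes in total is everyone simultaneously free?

35 minutes

Elena free within 09:00–19:00: 09:00–11:40, 14:55–18:20.
Beatriz ∩ Elena: 10:30–11:05, 15:05–15:20, 15:40–15:50.
Beatriz ∩ Elena ∩ Emeka: 10:30–11:05.
Total common minutes: 35.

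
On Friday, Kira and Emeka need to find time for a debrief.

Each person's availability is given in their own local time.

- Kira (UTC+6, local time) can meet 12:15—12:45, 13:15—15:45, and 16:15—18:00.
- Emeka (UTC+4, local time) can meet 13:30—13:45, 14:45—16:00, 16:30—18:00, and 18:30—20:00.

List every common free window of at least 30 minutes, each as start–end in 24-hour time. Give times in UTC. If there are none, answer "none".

Kira → UTC: 06:15–06:45, 07:15–09:45, 10:15–12:00.
Emeka → UTC: 09:30–09:45, 10:45–12:00, 12:30–14:00, 14:30–16:00.
Kira ∩ Emeka: 09:30–09:45, 10:45–12:00.
Windows ≥ 30 min: 10:45–12:00.

10:45–12:00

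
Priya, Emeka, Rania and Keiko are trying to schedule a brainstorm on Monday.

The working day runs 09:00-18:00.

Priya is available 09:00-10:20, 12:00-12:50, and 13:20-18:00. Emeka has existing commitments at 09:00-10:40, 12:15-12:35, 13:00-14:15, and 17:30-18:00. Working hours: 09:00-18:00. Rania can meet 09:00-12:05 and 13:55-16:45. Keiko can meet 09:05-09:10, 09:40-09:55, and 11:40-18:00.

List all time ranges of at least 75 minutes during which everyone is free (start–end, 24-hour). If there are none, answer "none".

14:15–16:45

Emeka free within 09:00–18:00: 10:40–12:15, 12:35–13:00, 14:15–17:30.
Priya ∩ Emeka: 12:00–12:15, 12:35–12:50, 14:15–17:30.
Priya ∩ Emeka ∩ Rania: 12:00–12:05, 14:15–16:45.
Priya ∩ Emeka ∩ Rania ∩ Keiko: 12:00–12:05, 14:15–16:45.
Windows ≥ 75 min: 14:15–16:45.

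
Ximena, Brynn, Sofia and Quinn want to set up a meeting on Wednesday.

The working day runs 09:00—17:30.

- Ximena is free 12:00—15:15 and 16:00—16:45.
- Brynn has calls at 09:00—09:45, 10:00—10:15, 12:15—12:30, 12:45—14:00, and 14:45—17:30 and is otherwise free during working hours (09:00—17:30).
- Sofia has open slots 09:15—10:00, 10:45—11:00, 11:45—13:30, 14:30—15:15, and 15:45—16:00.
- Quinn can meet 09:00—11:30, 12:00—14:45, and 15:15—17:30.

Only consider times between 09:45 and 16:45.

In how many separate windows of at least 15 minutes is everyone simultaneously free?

Brynn free within 09:00–17:30: 09:45–10:00, 10:15–12:15, 12:30–12:45, 14:00–14:45.
Ximena ∩ Brynn: 12:00–12:15, 12:30–12:45, 14:00–14:45.
Ximena ∩ Brynn ∩ Sofia: 12:00–12:15, 12:30–12:45, 14:30–14:45.
Ximena ∩ Brynn ∩ Sofia ∩ Quinn: 12:00–12:15, 12:30–12:45, 14:30–14:45.
Restricted to 09:45–16:45: 12:00–12:15, 12:30–12:45, 14:30–14:45.
Windows ≥ 15 min: 12:00–12:15, 12:30–12:45, 14:30–14:45.
That's 3 windows.

3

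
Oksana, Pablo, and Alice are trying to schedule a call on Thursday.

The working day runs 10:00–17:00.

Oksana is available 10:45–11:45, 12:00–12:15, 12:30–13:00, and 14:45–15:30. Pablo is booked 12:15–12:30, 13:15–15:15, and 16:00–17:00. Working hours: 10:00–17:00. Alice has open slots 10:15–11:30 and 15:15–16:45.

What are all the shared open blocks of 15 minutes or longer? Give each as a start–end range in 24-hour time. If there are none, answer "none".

10:45–11:30, 15:15–15:30

Pablo free within 10:00–17:00: 10:00–12:15, 12:30–13:15, 15:15–16:00.
Oksana ∩ Pablo: 10:45–11:45, 12:00–12:15, 12:30–13:00, 15:15–15:30.
Oksana ∩ Pablo ∩ Alice: 10:45–11:30, 15:15–15:30.
Windows ≥ 15 min: 10:45–11:30, 15:15–15:30.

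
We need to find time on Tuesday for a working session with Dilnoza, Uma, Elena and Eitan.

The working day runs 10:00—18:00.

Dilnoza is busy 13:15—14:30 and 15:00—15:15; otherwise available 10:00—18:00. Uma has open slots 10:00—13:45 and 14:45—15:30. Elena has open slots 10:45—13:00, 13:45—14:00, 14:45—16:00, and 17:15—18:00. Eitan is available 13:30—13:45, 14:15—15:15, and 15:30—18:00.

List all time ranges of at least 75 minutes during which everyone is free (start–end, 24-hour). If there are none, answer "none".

none

Dilnoza free within 10:00–18:00: 10:00–13:15, 14:30–15:00, 15:15–18:00.
Dilnoza ∩ Uma: 10:00–13:15, 14:45–15:00, 15:15–15:30.
Dilnoza ∩ Uma ∩ Elena: 10:45–13:00, 14:45–15:00, 15:15–15:30.
Dilnoza ∩ Uma ∩ Elena ∩ Eitan: 14:45–15:00.
Windows ≥ 75 min: (none).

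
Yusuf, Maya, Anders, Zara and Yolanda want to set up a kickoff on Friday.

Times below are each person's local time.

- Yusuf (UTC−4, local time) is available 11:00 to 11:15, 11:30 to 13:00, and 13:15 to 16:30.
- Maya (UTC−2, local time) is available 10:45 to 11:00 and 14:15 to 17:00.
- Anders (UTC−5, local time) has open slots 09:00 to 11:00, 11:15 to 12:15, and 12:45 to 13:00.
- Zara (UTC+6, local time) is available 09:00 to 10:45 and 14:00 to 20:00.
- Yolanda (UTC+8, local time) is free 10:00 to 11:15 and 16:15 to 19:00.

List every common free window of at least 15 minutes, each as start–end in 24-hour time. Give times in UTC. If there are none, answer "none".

none

Yusuf → UTC: 15:00–15:15, 15:30–17:00, 17:15–20:30.
Maya → UTC: 12:45–13:00, 16:15–19:00.
Anders → UTC: 14:00–16:00, 16:15–17:15, 17:45–18:00.
Zara → UTC: 03:00–04:45, 08:00–14:00.
Yolanda → UTC: 02:00–03:15, 08:15–11:00.
Yusuf ∩ Maya: 16:15–17:00, 17:15–19:00.
Yusuf ∩ Maya ∩ Anders: 16:15–17:00, 17:45–18:00.
Yusuf ∩ Maya ∩ Anders ∩ Zara: (none).
Yusuf ∩ Maya ∩ Anders ∩ Zara ∩ Yolanda: (none).
Windows ≥ 15 min: (none).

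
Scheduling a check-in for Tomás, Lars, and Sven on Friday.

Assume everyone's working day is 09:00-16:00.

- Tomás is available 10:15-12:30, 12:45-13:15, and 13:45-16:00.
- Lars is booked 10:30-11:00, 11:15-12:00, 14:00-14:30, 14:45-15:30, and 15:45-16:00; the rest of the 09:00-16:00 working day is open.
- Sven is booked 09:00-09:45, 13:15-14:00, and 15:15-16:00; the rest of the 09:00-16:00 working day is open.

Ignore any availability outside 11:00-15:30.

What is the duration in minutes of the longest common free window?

Lars free within 09:00–16:00: 09:00–10:30, 11:00–11:15, 12:00–14:00, 14:30–14:45, 15:30–15:45.
Sven free within 09:00–16:00: 09:45–13:15, 14:00–15:15.
Tomás ∩ Lars: 10:15–10:30, 11:00–11:15, 12:00–12:30, 12:45–13:15, 13:45–14:00, 14:30–14:45, 15:30–15:45.
Tomás ∩ Lars ∩ Sven: 10:15–10:30, 11:00–11:15, 12:00–12:30, 12:45–13:15, 14:30–14:45.
Restricted to 11:00–15:30: 11:00–11:15, 12:00–12:30, 12:45–13:15, 14:30–14:45.
Common window lengths: 15, 30, 30, 15 min; longest is 30.

30 minutes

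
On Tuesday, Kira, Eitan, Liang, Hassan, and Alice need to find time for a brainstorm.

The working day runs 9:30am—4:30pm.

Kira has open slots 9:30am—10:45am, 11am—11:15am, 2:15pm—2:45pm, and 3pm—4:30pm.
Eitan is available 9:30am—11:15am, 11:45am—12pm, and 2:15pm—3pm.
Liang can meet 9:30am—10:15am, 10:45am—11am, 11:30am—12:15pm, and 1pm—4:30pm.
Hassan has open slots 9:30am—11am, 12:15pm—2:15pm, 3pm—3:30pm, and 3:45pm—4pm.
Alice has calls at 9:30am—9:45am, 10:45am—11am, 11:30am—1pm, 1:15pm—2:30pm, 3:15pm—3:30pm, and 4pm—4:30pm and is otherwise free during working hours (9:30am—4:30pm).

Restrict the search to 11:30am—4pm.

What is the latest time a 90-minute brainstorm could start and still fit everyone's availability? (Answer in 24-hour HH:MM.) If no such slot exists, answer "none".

Alice free within 09:30–16:30: 09:45–10:45, 11:00–11:30, 13:00–13:15, 14:30–15:15, 15:30–16:00.
Kira ∩ Eitan: 09:30–10:45, 11:00–11:15, 14:15–14:45.
Kira ∩ Eitan ∩ Liang: 09:30–10:15, 14:15–14:45.
Kira ∩ Eitan ∩ Liang ∩ Hassan: 09:30–10:15.
Kira ∩ Eitan ∩ Liang ∩ Hassan ∩ Alice: 09:45–10:15.
Restricted to 11:30–16:00: (none).
Windows ≥ 90 min: (none).

none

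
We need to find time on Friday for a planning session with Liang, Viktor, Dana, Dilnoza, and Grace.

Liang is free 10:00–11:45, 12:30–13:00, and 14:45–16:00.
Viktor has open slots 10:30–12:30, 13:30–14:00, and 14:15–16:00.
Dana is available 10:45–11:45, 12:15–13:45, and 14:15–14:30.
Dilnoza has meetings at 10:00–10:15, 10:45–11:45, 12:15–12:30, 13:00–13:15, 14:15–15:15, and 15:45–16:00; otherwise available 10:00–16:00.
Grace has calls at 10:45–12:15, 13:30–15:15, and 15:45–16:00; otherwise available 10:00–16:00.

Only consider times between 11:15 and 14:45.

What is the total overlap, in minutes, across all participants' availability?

0 minutes

Dilnoza free within 10:00–16:00: 10:15–10:45, 11:45–12:15, 12:30–13:00, 13:15–14:15, 15:15–15:45.
Grace free within 10:00–16:00: 10:00–10:45, 12:15–13:30, 15:15–15:45.
Liang ∩ Viktor: 10:30–11:45, 14:45–16:00.
Liang ∩ Viktor ∩ Dana: 10:45–11:45.
Liang ∩ Viktor ∩ Dana ∩ Dilnoza: (none).
Liang ∩ Viktor ∩ Dana ∩ Dilnoza ∩ Grace: (none).
Restricted to 11:15–14:45: (none).
Total common minutes: 0.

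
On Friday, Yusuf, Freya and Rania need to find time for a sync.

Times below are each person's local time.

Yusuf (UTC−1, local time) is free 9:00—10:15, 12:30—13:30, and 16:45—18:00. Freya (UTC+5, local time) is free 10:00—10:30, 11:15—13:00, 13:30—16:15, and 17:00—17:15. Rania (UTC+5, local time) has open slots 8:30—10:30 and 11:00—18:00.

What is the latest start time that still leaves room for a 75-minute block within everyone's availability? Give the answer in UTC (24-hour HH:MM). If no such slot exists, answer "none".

Yusuf → UTC: 10:00–11:15, 13:30–14:30, 17:45–19:00.
Freya → UTC: 05:00–05:30, 06:15–08:00, 08:30–11:15, 12:00–12:15.
Rania → UTC: 03:30–05:30, 06:00–13:00.
Yusuf ∩ Freya: 10:00–11:15.
Yusuf ∩ Freya ∩ Rania: 10:00–11:15.
Windows ≥ 75 min: 10:00–11:15.
Latest start in the last window 10:00–11:15 is 11:15 − 75 min = 10:00.

10:00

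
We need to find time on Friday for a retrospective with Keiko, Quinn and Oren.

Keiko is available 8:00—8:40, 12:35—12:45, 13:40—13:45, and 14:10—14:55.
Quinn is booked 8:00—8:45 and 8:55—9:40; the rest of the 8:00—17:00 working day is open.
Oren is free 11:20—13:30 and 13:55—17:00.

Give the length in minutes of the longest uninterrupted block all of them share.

45 minutes

Quinn free within 08:00–17:00: 08:45–08:55, 09:40–17:00.
Keiko ∩ Quinn: 12:35–12:45, 13:40–13:45, 14:10–14:55.
Keiko ∩ Quinn ∩ Oren: 12:35–12:45, 14:10–14:55.
Common window lengths: 10, 45 min; longest is 45.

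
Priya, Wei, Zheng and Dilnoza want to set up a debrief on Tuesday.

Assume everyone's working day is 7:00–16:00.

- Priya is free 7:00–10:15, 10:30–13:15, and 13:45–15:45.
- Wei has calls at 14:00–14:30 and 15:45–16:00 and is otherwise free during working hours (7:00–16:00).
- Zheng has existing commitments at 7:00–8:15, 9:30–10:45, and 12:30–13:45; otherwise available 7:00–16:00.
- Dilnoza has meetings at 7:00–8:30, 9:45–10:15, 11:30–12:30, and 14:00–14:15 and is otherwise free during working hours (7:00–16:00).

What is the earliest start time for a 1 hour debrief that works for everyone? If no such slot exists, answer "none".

08:30

Wei free within 07:00–16:00: 07:00–14:00, 14:30–15:45.
Zheng free within 07:00–16:00: 08:15–09:30, 10:45–12:30, 13:45–16:00.
Dilnoza free within 07:00–16:00: 08:30–09:45, 10:15–11:30, 12:30–14:00, 14:15–16:00.
Priya ∩ Wei: 07:00–10:15, 10:30–13:15, 13:45–14:00, 14:30–15:45.
Priya ∩ Wei ∩ Zheng: 08:15–09:30, 10:45–12:30, 13:45–14:00, 14:30–15:45.
Priya ∩ Wei ∩ Zheng ∩ Dilnoza: 08:30–09:30, 10:45–11:30, 13:45–14:00, 14:30–15:45.
Windows ≥ 60 min: 08:30–09:30, 14:30–15:45.
Earliest such window starts at 08:30.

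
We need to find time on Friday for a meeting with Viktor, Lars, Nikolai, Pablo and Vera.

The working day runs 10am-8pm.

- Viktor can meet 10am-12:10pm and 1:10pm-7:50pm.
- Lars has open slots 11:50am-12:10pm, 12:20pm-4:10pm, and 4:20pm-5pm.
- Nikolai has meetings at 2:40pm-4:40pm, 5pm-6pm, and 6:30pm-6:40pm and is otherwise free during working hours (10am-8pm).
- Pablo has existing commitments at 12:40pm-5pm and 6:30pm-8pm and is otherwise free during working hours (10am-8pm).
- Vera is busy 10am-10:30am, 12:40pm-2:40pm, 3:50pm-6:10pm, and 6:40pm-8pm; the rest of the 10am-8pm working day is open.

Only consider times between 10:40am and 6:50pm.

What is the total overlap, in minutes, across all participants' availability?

20 minutes

Nikolai free within 10:00–20:00: 10:00–14:40, 16:40–17:00, 18:00–18:30, 18:40–20:00.
Pablo free within 10:00–20:00: 10:00–12:40, 17:00–18:30.
Vera free within 10:00–20:00: 10:30–12:40, 14:40–15:50, 18:10–18:40.
Viktor ∩ Lars: 11:50–12:10, 13:10–16:10, 16:20–17:00.
Viktor ∩ Lars ∩ Nikolai: 11:50–12:10, 13:10–14:40, 16:40–17:00.
Viktor ∩ Lars ∩ Nikolai ∩ Pablo: 11:50–12:10.
Viktor ∩ Lars ∩ Nikolai ∩ Pablo ∩ Vera: 11:50–12:10.
Restricted to 10:40–18:50: 11:50–12:10.
Total common minutes: 20.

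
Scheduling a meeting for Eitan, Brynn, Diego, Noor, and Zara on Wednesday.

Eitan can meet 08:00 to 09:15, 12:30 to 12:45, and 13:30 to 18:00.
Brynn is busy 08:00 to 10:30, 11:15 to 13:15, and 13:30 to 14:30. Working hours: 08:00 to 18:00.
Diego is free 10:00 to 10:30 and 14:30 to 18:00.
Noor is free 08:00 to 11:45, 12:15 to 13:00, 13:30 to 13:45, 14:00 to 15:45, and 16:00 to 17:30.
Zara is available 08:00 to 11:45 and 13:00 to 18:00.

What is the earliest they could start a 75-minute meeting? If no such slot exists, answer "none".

14:30

Brynn free within 08:00–18:00: 10:30–11:15, 13:15–13:30, 14:30–18:00.
Eitan ∩ Brynn: 14:30–18:00.
Eitan ∩ Brynn ∩ Diego: 14:30–18:00.
Eitan ∩ Brynn ∩ Diego ∩ Noor: 14:30–15:45, 16:00–17:30.
Eitan ∩ Brynn ∩ Diego ∩ Noor ∩ Zara: 14:30–15:45, 16:00–17:30.
Windows ≥ 75 min: 14:30–15:45, 16:00–17:30.
Earliest such window starts at 14:30.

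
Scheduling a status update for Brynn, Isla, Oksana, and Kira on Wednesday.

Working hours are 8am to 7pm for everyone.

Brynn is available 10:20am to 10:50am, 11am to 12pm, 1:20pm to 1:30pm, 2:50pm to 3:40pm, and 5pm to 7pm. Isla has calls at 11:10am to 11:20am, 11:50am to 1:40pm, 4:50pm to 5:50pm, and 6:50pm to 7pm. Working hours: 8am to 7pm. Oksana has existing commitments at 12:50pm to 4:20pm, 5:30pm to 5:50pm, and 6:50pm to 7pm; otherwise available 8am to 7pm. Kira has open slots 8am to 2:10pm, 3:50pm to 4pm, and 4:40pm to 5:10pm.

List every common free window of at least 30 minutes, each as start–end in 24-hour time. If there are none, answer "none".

Isla free within 08:00–19:00: 08:00–11:10, 11:20–11:50, 13:40–16:50, 17:50–18:50.
Oksana free within 08:00–19:00: 08:00–12:50, 16:20–17:30, 17:50–18:50.
Brynn ∩ Isla: 10:20–10:50, 11:00–11:10, 11:20–11:50, 14:50–15:40, 17:50–18:50.
Brynn ∩ Isla ∩ Oksana: 10:20–10:50, 11:00–11:10, 11:20–11:50, 17:50–18:50.
Brynn ∩ Isla ∩ Oksana ∩ Kira: 10:20–10:50, 11:00–11:10, 11:20–11:50.
Windows ≥ 30 min: 10:20–10:50, 11:20–11:50.

10:20–10:50, 11:20–11:50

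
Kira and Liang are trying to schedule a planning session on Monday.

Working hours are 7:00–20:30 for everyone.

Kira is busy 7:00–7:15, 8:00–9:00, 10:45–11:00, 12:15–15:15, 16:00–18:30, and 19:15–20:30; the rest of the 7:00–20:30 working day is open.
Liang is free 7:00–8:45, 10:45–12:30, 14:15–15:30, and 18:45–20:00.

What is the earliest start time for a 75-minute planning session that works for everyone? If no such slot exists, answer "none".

11:00

Kira free within 07:00–20:30: 07:15–08:00, 09:00–10:45, 11:00–12:15, 15:15–16:00, 18:30–19:15.
Kira ∩ Liang: 07:15–08:00, 11:00–12:15, 15:15–15:30, 18:45–19:15.
Windows ≥ 75 min: 11:00–12:15.
Earliest such window starts at 11:00.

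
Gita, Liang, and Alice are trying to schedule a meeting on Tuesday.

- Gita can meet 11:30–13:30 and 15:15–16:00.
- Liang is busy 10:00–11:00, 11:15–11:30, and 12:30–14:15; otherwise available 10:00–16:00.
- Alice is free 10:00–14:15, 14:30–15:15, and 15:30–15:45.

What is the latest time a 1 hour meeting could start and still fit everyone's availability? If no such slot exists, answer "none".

Liang free within 10:00–16:00: 11:00–11:15, 11:30–12:30, 14:15–16:00.
Gita ∩ Liang: 11:30–12:30, 15:15–16:00.
Gita ∩ Liang ∩ Alice: 11:30–12:30, 15:30–15:45.
Windows ≥ 60 min: 11:30–12:30.
Latest start in the last window 11:30–12:30 is 12:30 − 60 min = 11:30.

11:30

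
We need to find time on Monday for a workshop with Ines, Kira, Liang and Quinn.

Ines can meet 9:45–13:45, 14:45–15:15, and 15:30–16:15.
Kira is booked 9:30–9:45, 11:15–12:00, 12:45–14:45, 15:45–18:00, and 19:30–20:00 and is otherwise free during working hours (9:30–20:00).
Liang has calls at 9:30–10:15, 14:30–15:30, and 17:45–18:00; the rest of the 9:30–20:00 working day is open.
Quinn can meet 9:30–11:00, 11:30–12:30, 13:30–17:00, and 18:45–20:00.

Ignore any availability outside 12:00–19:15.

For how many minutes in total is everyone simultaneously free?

45 minutes

Kira free within 09:30–20:00: 09:45–11:15, 12:00–12:45, 14:45–15:45, 18:00–19:30.
Liang free within 09:30–20:00: 10:15–14:30, 15:30–17:45, 18:00–20:00.
Ines ∩ Kira: 09:45–11:15, 12:00–12:45, 14:45–15:15, 15:30–15:45.
Ines ∩ Kira ∩ Liang: 10:15–11:15, 12:00–12:45, 15:30–15:45.
Ines ∩ Kira ∩ Liang ∩ Quinn: 10:15–11:00, 12:00–12:30, 15:30–15:45.
Restricted to 12:00–19:15: 12:00–12:30, 15:30–15:45.
Total common minutes: 30 + 15 = 45.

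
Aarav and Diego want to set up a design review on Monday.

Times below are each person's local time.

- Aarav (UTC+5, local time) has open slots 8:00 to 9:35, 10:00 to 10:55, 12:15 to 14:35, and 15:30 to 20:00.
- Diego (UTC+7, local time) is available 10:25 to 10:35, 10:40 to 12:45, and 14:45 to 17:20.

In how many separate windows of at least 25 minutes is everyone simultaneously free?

3

Aarav → UTC: 03:00–04:35, 05:00–05:55, 07:15–09:35, 10:30–15:00.
Diego → UTC: 03:25–03:35, 03:40–05:45, 07:45–10:20.
Aarav ∩ Diego: 03:25–03:35, 03:40–04:35, 05:00–05:45, 07:45–09:35.
Windows ≥ 25 min: 03:40–04:35, 05:00–05:45, 07:45–09:35.
That's 3 windows.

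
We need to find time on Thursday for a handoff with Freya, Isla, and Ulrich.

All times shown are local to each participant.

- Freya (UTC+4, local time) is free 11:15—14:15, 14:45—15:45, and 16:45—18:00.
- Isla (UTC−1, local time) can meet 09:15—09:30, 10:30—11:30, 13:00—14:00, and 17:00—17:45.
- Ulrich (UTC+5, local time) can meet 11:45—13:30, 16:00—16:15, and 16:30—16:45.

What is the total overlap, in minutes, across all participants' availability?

15 minutes

Freya → UTC: 07:15–10:15, 10:45–11:45, 12:45–14:00.
Isla → UTC: 10:15–10:30, 11:30–12:30, 14:00–15:00, 18:00–18:45.
Ulrich → UTC: 06:45–08:30, 11:00–11:15, 11:30–11:45.
Freya ∩ Isla: 11:30–11:45.
Freya ∩ Isla ∩ Ulrich: 11:30–11:45.
Total common minutes: 15.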